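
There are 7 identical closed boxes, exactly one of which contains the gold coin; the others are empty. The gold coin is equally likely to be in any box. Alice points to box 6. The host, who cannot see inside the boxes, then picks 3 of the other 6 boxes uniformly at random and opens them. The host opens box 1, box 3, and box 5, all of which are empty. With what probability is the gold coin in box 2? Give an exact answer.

Because the host chose which boxes to open without knowing where the gold coin is, the choice is independent of the prize location. Learning that none of the 3 opened boxes holds the gold coin simply rules out those 3 locations and leaves the remaining 4 boxes still equally likely by symmetry.
So P(the gold coin in box 2) = 1/4.

1/4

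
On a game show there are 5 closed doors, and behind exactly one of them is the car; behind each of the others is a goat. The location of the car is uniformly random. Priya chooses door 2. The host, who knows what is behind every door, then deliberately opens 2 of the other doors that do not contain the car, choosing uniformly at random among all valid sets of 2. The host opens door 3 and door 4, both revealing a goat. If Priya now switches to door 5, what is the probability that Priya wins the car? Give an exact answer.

2/5

Consider each possible location of the car in turn.
If it is behind either of doors 1 and 5 (prior 1/5 each): the host has 3 equally likely choices, so probability 1/3; weight (1/5)·(1/3) = 1/15 each.
If it is behind door 2 (prior 1/5): the host has 6 equally likely choices, so probability 1/6; weight (1/5)·(1/6) = 1/30.
If it is behind either of doors 3 and 4 (prior 1/5 each): that door was opened and seen not to hold the prize — ruled out; weight (1/5)·0 = 0 each.
The weights sum to 1/6.
So P(the car behind door 5 | the host opened door 3 and door 4) = (1/15) / (1/6) = 2/5.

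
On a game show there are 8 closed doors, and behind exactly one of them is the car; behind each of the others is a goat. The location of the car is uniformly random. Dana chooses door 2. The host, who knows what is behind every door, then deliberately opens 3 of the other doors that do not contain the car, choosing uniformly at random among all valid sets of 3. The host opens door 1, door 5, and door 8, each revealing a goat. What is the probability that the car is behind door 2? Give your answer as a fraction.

Consider each possible location of the car in turn.
If it is behind any of doors 1, 5, and 8 (prior 1/8 each): that door was opened and seen not to hold the prize — ruled out; weight (1/8)·0 = 0 each.
If it is behind door 2 (prior 1/8): the host has 35 equally likely choices, so probability 1/35; weight (1/8)·(1/35) = 1/280.
If it is behind any of doors 3, 4, 6, and 7 (prior 1/8 each): the host has 20 equally likely choices, so probability 1/20; weight (1/8)·(1/20) = 1/160 each.
The weights sum to 1/35.
So P(the car behind door 2 | the host opened door 1, door 5, and door 8) = (1/280) / (1/35) = 1/8.

1/8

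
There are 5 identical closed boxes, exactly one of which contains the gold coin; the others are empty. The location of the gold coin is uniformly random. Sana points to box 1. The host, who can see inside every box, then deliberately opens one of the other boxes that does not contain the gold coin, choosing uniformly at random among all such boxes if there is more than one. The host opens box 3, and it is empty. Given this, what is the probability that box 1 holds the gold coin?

1/5

Apply Bayes' rule, conditioning on where the gold coin actually is.
If it is in box 1 (prior 1/5): the host has 4 equally likely choices, so probability 1/4; weight (1/5)·(1/4) = 1/20.
If it is in any of boxes 2, 4, and 5 (prior 1/5 each): the host has 3 equally likely choices, so probability 1/3; weight (1/5)·(1/3) = 1/15 each.
If it is in box 3 (prior 1/5): the host opened box 3, so this case is ruled out; weight (1/5)·0 = 0.
The weights sum to 1/4.
So P(the gold coin in box 1 | the host opened box 3) = (1/20) / (1/4) = 1/5.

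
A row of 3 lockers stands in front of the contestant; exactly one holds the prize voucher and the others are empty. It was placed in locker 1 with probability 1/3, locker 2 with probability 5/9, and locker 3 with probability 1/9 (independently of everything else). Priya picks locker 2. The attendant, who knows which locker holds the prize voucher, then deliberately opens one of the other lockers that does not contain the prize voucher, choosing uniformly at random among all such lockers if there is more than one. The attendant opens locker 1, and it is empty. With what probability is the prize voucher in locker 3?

2/7

Condition on the true location of the prize voucher.
If it is in locker 1 (prior 1/3): the attendant opened locker 1, so this case is ruled out; weight (1/3)·0 = 0.
If it is in locker 2 (prior 5/9): the attendant has 2 equally likely choices, so probability 1/2; weight (5/9)·(1/2) = 5/18.
If it is in locker 3 (prior 1/9): the attendant has no choice, probability 1; weight (1/9)·1 = 1/9.
The weights sum to 7/18.
So P(the prize voucher in locker 3 | the attendant opened locker 1) = (1/9) / (7/18) = 2/7.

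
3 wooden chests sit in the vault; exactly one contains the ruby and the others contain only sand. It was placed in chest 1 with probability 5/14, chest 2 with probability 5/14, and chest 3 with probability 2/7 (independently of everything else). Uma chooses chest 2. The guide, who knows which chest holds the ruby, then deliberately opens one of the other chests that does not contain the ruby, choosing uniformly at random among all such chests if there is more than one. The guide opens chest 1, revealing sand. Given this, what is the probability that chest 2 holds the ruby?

Consider each possible location of the ruby in turn.
If it is in chest 1 (prior 5/14): the guide opened chest 1, so this case is ruled out; weight (5/14)·0 = 0.
If it is in chest 2 (prior 5/14): the guide has 2 equally likely choices, so probability 1/2; weight (5/14)·(1/2) = 5/28.
If it is in chest 3 (prior 2/7): the guide has no choice, probability 1; weight (2/7)·1 = 2/7.
The weights sum to 13/28.
So P(the ruby in chest 2 | the guide opened chest 1) = (5/28) / (13/28) = 5/13.

5/13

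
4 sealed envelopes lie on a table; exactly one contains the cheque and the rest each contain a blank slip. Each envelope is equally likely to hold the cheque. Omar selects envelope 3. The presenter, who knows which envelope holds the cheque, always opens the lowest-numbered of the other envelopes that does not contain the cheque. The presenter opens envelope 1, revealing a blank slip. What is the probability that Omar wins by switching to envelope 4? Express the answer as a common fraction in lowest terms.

1/3

Apply Bayes' rule, conditioning on where the cheque actually is.
If it is in envelope 1 (prior 1/4): the presenter opened envelope 1, so this case is ruled out; weight (1/4)·0 = 0.
If it is in any of envelopes 2, 3, and 4 (prior 1/4 each): envelope 1 is the lowest-numbered option available, probability 1; weight (1/4)·1 = 1/4 each.
The weights sum to 3/4.
So P(the cheque in envelope 4 | the presenter opened envelope 1) = (1/4) / (3/4) = 1/3.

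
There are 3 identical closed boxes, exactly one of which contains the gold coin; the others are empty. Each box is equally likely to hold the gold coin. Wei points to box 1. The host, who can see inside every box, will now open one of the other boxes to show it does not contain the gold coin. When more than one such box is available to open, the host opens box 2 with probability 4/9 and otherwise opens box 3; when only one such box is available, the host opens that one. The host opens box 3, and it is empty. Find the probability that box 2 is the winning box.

9/14

Condition on the true location of the gold coin.
If it is in box 1 (prior 1/3): box 2 is available but not opened, probability 5/9; weight (1/3)·(5/9) = 5/27.
If it is in box 2 (prior 1/3): only box 3 is available, probability 1; weight (1/3)·1 = 1/3.
If it is in box 3 (prior 1/3): the host opened box 3, so this case is ruled out; weight (1/3)·0 = 0.
The weights sum to 14/27.
So P(the gold coin in box 2 | the host opened box 3) = (1/3) / (14/27) = 9/14.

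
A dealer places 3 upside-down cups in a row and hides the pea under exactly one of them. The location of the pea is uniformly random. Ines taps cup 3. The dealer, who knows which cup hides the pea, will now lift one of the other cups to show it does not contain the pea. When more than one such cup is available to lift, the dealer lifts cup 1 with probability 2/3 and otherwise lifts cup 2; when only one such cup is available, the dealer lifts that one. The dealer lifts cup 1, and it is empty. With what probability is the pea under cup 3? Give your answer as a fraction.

Apply Bayes' rule, conditioning on where the pea actually is.
If it is under cup 1 (prior 1/3): the dealer opened cup 1, so this case is ruled out; weight (1/3)·0 = 0.
If it is under cup 2 (prior 1/3): only cup 1 is available, probability 1; weight (1/3)·1 = 1/3.
If it is under cup 3 (prior 1/3): cup 1 is available, opened with probability 2/3; weight (1/3)·(2/3) = 2/9.
The weights sum to 5/9.
So P(the pea under cup 3 | the dealer opened cup 1) = (2/9) / (5/9) = 2/5.

2/5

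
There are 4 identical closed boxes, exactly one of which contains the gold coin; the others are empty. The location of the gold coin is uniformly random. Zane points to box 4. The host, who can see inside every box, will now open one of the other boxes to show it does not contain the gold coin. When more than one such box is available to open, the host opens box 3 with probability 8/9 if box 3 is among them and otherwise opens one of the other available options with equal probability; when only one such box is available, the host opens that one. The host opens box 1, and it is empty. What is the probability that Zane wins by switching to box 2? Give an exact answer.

Consider each possible location of the gold coin in turn.
If it is in box 1 (prior 1/4): the host opened box 1, so this case is ruled out; weight (1/4)·0 = 0.
If it is in box 2 (prior 1/4): box 3 is available but not opened, probability 1/9; weight (1/4)·(1/9) = 1/36.
If it is in box 3 (prior 1/4): box 3 holds the prize so is unavailable; the host chooses uniformly among the 2 others, probability 1/2; weight (1/4)·(1/2) = 1/8.
If it is in box 4 (prior 1/4): box 3 is available but not opened; box 1 gets probability (1 − 8/9)/2 = 1/18; weight (1/4)·(1/18) = 1/72.
The weights sum to 1/6.
So P(the gold coin in box 2 | the host opened box 1) = (1/36) / (1/6) = 1/6.

1/6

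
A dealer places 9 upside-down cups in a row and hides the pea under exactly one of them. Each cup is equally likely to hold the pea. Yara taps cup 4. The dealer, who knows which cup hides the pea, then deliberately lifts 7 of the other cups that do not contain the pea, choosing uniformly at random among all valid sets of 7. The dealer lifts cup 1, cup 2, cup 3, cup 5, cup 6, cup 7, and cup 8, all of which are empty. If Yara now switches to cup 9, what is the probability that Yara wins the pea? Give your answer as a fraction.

Condition on the true location of the pea.
If it is under any of cups 1, 2, 3, 5, 6, 7, and 8 (prior 1/9 each): that cup was opened and seen not to hold the prize — ruled out; weight (1/9)·0 = 0 each.
If it is under cup 4 (prior 1/9): the dealer has 8 equally likely choices, so probability 1/8; weight (1/9)·(1/8) = 1/72.
If it is under cup 9 (prior 1/9): the dealer has no choice, probability 1; weight (1/9)·1 = 1/9.
The weights sum to 1/8.
So P(the pea under cup 9 | the dealer opened cup 1, cup 2, cup 3, cup 5, cup 6, cup 7, and cup 8) = (1/9) / (1/8) = 8/9.

8/9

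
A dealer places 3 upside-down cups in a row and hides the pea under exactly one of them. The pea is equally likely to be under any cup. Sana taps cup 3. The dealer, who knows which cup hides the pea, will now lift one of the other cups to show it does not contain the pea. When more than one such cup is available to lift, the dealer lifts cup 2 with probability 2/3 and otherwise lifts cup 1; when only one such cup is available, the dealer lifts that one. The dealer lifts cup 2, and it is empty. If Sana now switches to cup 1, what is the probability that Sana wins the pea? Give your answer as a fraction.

Consider each possible location of the pea in turn.
If it is under cup 1 (prior 1/3): only cup 2 is available, probability 1; weight (1/3)·1 = 1/3.
If it is under cup 2 (prior 1/3): the dealer opened cup 2, so this case is ruled out; weight (1/3)·0 = 0.
If it is under cup 3 (prior 1/3): cup 2 is available, opened with probability 2/3; weight (1/3)·(2/3) = 2/9.
The weights sum to 5/9.
So P(the pea under cup 1 | the dealer opened cup 2) = (1/3) / (5/9) = 3/5.

3/5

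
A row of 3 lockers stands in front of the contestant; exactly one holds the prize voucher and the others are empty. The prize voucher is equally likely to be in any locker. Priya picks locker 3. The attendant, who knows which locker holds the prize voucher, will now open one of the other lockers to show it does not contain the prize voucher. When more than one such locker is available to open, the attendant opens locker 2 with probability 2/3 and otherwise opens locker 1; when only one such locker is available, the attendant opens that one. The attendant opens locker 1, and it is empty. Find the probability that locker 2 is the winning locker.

Apply Bayes' rule, conditioning on where the prize voucher actually is.
If it is in locker 1 (prior 1/3): the attendant opened locker 1, so this case is ruled out; weight (1/3)·0 = 0.
If it is in locker 2 (prior 1/3): only locker 1 is available, probability 1; weight (1/3)·1 = 1/3.
If it is in locker 3 (prior 1/3): locker 2 is available but not opened, probability 1/3; weight (1/3)·(1/3) = 1/9.
The weights sum to 4/9.
So P(the prize voucher in locker 2 | the attendant opened locker 1) = (1/3) / (4/9) = 3/4.

3/4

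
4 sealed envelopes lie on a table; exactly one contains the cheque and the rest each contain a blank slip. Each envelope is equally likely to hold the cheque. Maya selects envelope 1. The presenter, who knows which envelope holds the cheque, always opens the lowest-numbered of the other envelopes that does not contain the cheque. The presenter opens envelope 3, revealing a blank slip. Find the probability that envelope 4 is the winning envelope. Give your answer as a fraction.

0

Consider each possible location of the cheque in turn.
If it is in either of envelopes 1 and 4 (prior 1/4 each): the presenter would have opened envelope 2 instead, probability 0; weight (1/4)·0 = 0 each.
If it is in envelope 2 (prior 1/4): envelope 3 is the lowest-numbered option available, probability 1; weight (1/4)·1 = 1/4.
If it is in envelope 3 (prior 1/4): the presenter opened envelope 3, so this case is ruled out; weight (1/4)·0 = 0.
The weights sum to 1/4.
So P(the cheque in envelope 4 | the presenter opened envelope 3) = 0 / (1/4) = 0.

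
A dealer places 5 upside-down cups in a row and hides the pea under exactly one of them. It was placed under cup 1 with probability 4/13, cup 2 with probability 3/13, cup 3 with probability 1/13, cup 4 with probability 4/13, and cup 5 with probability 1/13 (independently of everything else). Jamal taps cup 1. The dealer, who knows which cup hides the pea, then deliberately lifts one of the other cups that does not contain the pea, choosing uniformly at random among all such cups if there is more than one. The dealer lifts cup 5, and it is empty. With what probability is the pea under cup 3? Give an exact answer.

1/11

Apply Bayes' rule, conditioning on where the pea actually is.
If it is under cup 1 (prior 4/13): the dealer has 4 equally likely choices, so probability 1/4; weight (4/13)·(1/4) = 1/13.
If it is under cup 2 (prior 3/13): the dealer has 3 equally likely choices, so probability 1/3; weight (3/13)·(1/3) = 1/13.
If it is under cup 3 (prior 1/13): the dealer has 3 equally likely choices, so probability 1/3; weight (1/13)·(1/3) = 1/39.
If it is under cup 4 (prior 4/13): the dealer has 3 equally likely choices, so probability 1/3; weight (4/13)·(1/3) = 4/39.
If it is under cup 5 (prior 1/13): the dealer opened cup 5, so this case is ruled out; weight (1/13)·0 = 0.
The weights sum to 11/39.
So P(the pea under cup 3 | the dealer opened cup 5) = (1/39) / (11/39) = 1/11.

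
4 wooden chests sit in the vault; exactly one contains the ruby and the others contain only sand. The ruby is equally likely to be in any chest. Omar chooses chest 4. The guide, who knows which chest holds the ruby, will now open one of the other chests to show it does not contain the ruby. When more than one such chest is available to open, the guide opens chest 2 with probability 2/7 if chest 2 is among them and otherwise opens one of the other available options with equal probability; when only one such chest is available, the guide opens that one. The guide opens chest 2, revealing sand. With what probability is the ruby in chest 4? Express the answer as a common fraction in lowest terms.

Apply Bayes' rule, conditioning on where the ruby actually is.
If it is in any of chests 1, 3, and 4 (prior 1/4 each): chest 2 is available, opened with probability 2/7; weight (1/4)·(2/7) = 1/14 each.
If it is in chest 2 (prior 1/4): the guide opened chest 2, so this case is ruled out; weight (1/4)·0 = 0.
The weights sum to 3/14.
So P(the ruby in chest 4 | the guide opened chest 2) = (1/14) / (3/14) = 1/3.

1/3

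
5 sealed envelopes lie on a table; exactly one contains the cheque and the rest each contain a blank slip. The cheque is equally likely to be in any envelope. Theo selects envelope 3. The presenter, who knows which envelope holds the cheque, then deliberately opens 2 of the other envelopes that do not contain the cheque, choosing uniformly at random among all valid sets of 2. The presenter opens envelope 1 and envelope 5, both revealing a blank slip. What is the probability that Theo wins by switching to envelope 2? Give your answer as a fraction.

Consider each possible location of the cheque in turn.
If it is in either of envelopes 1 and 5 (prior 1/5 each): that envelope was opened and seen not to hold the prize — ruled out; weight (1/5)·0 = 0 each.
If it is in either of envelopes 2 and 4 (prior 1/5 each): the presenter has 3 equally likely choices, so probability 1/3; weight (1/5)·(1/3) = 1/15 each.
If it is in envelope 3 (prior 1/5): the presenter has 6 equally likely choices, so probability 1/6; weight (1/5)·(1/6) = 1/30.
The weights sum to 1/6.
So P(the cheque in envelope 2 | the presenter opened envelope 1 and envelope 5) = (1/15) / (1/6) = 2/5.

2/5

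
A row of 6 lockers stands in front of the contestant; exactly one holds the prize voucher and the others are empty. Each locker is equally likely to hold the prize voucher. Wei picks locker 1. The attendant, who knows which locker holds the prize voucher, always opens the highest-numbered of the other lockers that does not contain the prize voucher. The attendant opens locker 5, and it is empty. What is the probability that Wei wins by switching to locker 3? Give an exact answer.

0

Apply Bayes' rule, conditioning on where the prize voucher actually is.
If it is in any of lockers 1, 2, 3, and 4 (prior 1/6 each): the attendant would have opened locker 6 instead, probability 0; weight (1/6)·0 = 0 each.
If it is in locker 5 (prior 1/6): the attendant opened locker 5, so this case is ruled out; weight (1/6)·0 = 0.
If it is in locker 6 (prior 1/6): locker 5 is the highest-numbered option available, probability 1; weight (1/6)·1 = 1/6.
The weights sum to 1/6.
So P(the prize voucher in locker 3 | the attendant opened locker 5) = 0 / (1/6) = 0.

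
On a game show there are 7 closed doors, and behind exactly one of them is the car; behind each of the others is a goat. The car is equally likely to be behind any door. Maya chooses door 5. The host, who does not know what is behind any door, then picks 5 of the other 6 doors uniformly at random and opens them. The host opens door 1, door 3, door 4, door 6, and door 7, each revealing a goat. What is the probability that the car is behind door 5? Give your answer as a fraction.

Because the host chose which doors to open without knowing where the car is, the choice is independent of the prize location. Learning that none of the 5 opened doors holds the car simply rules out those 5 locations and leaves the remaining 2 doors still equally likely by symmetry.
So P(the car behind door 5) = 1/2.

1/2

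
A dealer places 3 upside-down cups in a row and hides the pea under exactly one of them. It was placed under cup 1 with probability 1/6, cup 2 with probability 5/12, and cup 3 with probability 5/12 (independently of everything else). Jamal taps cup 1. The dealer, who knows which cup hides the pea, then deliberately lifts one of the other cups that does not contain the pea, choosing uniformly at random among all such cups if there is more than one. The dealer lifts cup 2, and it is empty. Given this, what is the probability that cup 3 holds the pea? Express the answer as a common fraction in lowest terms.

5/6

Consider each possible location of the pea in turn.
If it is under cup 1 (prior 1/6): the dealer has 2 equally likely choices, so probability 1/2; weight (1/6)·(1/2) = 1/12.
If it is under cup 2 (prior 5/12): the dealer opened cup 2, so this case is ruled out; weight (5/12)·0 = 0.
If it is under cup 3 (prior 5/12): the dealer has no choice, probability 1; weight (5/12)·1 = 5/12.
The weights sum to 1/2.
So P(the pea under cup 3 | the dealer opened cup 2) = (5/12) / (1/2) = 5/6.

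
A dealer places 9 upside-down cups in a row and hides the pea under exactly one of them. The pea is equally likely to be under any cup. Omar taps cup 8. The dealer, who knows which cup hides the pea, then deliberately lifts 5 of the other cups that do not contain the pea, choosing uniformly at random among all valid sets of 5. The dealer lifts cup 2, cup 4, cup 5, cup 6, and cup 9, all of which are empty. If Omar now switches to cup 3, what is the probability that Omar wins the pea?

8/27

Condition on the true location of the pea.
If it is under any of cups 1, 3, and 7 (prior 1/9 each): the dealer has 21 equally likely choices, so probability 1/21; weight (1/9)·(1/21) = 1/189 each.
If it is under any of cups 2, 4, 5, 6, and 9 (prior 1/9 each): that cup was opened and seen not to hold the prize — ruled out; weight (1/9)·0 = 0 each.
If it is under cup 8 (prior 1/9): the dealer has 56 equally likely choices, so probability 1/56; weight (1/9)·(1/56) = 1/504.
The weights sum to 1/56.
So P(the pea under cup 3 | the dealer opened cup 2, cup 4, cup 5, cup 6, and cup 9) = (1/189) / (1/56) = 8/27.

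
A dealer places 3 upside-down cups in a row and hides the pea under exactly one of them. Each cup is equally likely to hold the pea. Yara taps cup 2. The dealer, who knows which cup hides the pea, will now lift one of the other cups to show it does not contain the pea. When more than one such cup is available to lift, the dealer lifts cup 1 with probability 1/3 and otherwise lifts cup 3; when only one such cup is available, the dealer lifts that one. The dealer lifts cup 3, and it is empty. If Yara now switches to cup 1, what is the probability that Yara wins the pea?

Apply Bayes' rule, conditioning on where the pea actually is.
If it is under cup 1 (prior 1/3): only cup 3 is available, probability 1; weight (1/3)·1 = 1/3.
If it is under cup 2 (prior 1/3): cup 1 is available but not opened, probability 2/3; weight (1/3)·(2/3) = 2/9.
If it is under cup 3 (prior 1/3): the dealer opened cup 3, so this case is ruled out; weight (1/3)·0 = 0.
The weights sum to 5/9.
So P(the pea under cup 1 | the dealer opened cup 3) = (1/3) / (5/9) = 3/5.

3/5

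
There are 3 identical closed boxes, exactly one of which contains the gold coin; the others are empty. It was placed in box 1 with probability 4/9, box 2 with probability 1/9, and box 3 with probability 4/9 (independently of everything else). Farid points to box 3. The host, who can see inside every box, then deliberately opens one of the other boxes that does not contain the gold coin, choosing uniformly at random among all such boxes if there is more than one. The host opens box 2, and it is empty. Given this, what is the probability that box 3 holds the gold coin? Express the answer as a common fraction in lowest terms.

Condition on the true location of the gold coin.
If it is in box 1 (prior 4/9): the host has no choice, probability 1; weight (4/9)·1 = 4/9.
If it is in box 2 (prior 1/9): the host opened box 2, so this case is ruled out; weight (1/9)·0 = 0.
If it is in box 3 (prior 4/9): the host has 2 equally likely choices, so probability 1/2; weight (4/9)·(1/2) = 2/9.
The weights sum to 2/3.
So P(the gold coin in box 3 | the host opened box 2) = (2/9) / (2/3) = 1/3.

1/3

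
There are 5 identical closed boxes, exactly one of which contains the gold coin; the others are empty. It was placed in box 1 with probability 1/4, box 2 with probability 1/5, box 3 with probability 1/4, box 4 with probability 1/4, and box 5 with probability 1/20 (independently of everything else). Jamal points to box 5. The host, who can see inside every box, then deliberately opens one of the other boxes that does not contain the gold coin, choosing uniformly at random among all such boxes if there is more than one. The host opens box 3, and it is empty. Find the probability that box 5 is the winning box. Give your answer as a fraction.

Condition on the true location of the gold coin.
If it is in either of boxes 1 and 4 (prior 1/4 each): the host has 3 equally likely choices, so probability 1/3; weight (1/4)·(1/3) = 1/12 each.
If it is in box 2 (prior 1/5): the host has 3 equally likely choices, so probability 1/3; weight (1/5)·(1/3) = 1/15.
If it is in box 3 (prior 1/4): the host opened box 3, so this case is ruled out; weight (1/4)·0 = 0.
If it is in box 5 (prior 1/20): the host has 4 equally likely choices, so probability 1/4; weight (1/20)·(1/4) = 1/80.
The weights sum to 59/240.
So P(the gold coin in box 5 | the host opened box 3) = (1/80) / (59/240) = 3/59.

3/59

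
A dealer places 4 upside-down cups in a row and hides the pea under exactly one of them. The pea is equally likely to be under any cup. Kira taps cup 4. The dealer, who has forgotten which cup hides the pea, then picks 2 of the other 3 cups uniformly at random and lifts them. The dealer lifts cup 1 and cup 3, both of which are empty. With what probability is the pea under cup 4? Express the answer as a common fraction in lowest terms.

1/2

Because the dealer chose which cups to lift without knowing where the pea is, the choice is independent of the prize location. Learning that none of the 2 opened cups holds the pea simply rules out those 2 locations and leaves the remaining 2 cups still equally likely by symmetry.
So P(the pea under cup 4) = 1/2.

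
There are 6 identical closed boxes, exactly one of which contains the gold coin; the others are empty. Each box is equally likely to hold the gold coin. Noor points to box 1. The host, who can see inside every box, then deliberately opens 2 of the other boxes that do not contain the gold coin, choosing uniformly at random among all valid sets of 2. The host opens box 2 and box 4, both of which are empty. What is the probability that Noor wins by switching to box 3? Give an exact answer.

5/18

Apply Bayes' rule, conditioning on where the gold coin actually is.
If it is in box 1 (prior 1/6): the host has 10 equally likely choices, so probability 1/10; weight (1/6)·(1/10) = 1/60.
If it is in either of boxes 2 and 4 (prior 1/6 each): that box was opened and seen not to hold the prize — ruled out; weight (1/6)·0 = 0 each.
If it is in any of boxes 3, 5, and 6 (prior 1/6 each): the host has 6 equally likely choices, so probability 1/6; weight (1/6)·(1/6) = 1/36 each.
The weights sum to 1/10.
So P(the gold coin in box 3 | the host opened box 2 and box 4) = (1/36) / (1/10) = 5/18.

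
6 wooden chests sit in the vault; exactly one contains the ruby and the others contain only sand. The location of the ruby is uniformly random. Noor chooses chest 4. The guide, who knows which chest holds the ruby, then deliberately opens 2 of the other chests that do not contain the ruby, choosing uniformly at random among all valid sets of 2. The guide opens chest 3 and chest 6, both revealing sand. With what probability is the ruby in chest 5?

5/18

Condition on the true location of the ruby.
If it is in any of chests 1, 2, and 5 (prior 1/6 each): the guide has 6 equally likely choices, so probability 1/6; weight (1/6)·(1/6) = 1/36 each.
If it is in either of chests 3 and 6 (prior 1/6 each): that chest was opened and seen not to hold the prize — ruled out; weight (1/6)·0 = 0 each.
If it is in chest 4 (prior 1/6): the guide has 10 equally likely choices, so probability 1/10; weight (1/6)·(1/10) = 1/60.
The weights sum to 1/10.
So P(the ruby in chest 5 | the guide opened chest 3 and chest 6) = (1/36) / (1/10) = 5/18.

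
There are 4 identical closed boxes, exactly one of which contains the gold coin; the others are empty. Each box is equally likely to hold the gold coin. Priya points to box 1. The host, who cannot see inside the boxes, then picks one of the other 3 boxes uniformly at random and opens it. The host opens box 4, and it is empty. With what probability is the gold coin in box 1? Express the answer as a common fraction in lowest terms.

1/3

Condition on the true location of the gold coin.
If it is in any of boxes 1, 2, and 3 (prior 1/4 each): the host picks box 4 with probability 1/3 regardless, and it is not the prize; weight (1/4)·(1/3) = 1/12 each.
If it is in box 4 (prior 1/4): the host opened box 4, so this case is ruled out; weight (1/4)·0 = 0.
The weights sum to 1/4.
So P(the gold coin in box 1 | the host opened box 4) = (1/12) / (1/4) = 1/3.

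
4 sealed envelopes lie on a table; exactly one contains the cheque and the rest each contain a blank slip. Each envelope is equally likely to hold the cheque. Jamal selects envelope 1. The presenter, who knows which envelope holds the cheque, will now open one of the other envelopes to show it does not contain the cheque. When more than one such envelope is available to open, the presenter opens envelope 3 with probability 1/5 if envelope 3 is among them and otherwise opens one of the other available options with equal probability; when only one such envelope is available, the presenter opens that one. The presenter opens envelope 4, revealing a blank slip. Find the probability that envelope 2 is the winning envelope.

Consider each possible location of the cheque in turn.
If it is in envelope 1 (prior 1/4): envelope 3 is available but not opened; envelope 4 gets probability (1 − 1/5)/2 = 2/5; weight (1/4)·(2/5) = 1/10.
If it is in envelope 2 (prior 1/4): envelope 3 is available but not opened, probability 4/5; weight (1/4)·(4/5) = 1/5.
If it is in envelope 3 (prior 1/4): envelope 3 holds the prize so is unavailable; the presenter chooses uniformly among the 2 others, probability 1/2; weight (1/4)·(1/2) = 1/8.
If it is in envelope 4 (prior 1/4): the presenter opened envelope 4, so this case is ruled out; weight (1/4)·0 = 0.
The weights sum to 17/40.
So P(the cheque in envelope 2 | the presenter opened envelope 4) = (1/5) / (17/40) = 8/17.

8/17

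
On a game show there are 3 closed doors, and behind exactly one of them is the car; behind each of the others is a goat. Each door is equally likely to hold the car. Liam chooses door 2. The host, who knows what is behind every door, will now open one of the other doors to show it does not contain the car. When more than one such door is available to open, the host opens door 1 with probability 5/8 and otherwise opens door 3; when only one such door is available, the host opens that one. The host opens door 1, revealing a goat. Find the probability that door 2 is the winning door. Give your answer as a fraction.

5/13

Condition on the true location of the car.
If it is behind door 1 (prior 1/3): the host opened door 1, so this case is ruled out; weight (1/3)·0 = 0.
If it is behind door 2 (prior 1/3): door 1 is available, opened with probability 5/8; weight (1/3)·(5/8) = 5/24.
If it is behind door 3 (prior 1/3): only door 1 is available, probability 1; weight (1/3)·1 = 1/3.
The weights sum to 13/24.
So P(the car behind door 2 | the host opened door 1) = (5/24) / (13/24) = 5/13.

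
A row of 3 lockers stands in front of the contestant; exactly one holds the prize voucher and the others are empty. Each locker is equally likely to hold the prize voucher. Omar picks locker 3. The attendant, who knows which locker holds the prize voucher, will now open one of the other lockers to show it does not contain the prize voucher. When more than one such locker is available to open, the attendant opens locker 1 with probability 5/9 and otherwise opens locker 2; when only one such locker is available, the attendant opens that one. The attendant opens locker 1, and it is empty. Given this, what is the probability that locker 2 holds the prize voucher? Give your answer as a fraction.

Apply Bayes' rule, conditioning on where the prize voucher actually is.
If it is in locker 1 (prior 1/3): the attendant opened locker 1, so this case is ruled out; weight (1/3)·0 = 0.
If it is in locker 2 (prior 1/3): only locker 1 is available, probability 1; weight (1/3)·1 = 1/3.
If it is in locker 3 (prior 1/3): locker 1 is available, opened with probability 5/9; weight (1/3)·(5/9) = 5/27.
The weights sum to 14/27.
So P(the prize voucher in locker 2 | the attendant opened locker 1) = (1/3) / (14/27) = 9/14.

9/14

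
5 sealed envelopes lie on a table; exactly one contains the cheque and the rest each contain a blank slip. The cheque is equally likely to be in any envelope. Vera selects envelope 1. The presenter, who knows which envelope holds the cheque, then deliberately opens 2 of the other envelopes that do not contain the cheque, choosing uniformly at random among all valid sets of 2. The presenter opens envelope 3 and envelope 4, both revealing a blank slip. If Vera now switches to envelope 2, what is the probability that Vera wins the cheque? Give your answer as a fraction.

2/5

Apply Bayes' rule, conditioning on where the cheque actually is.
If it is in envelope 1 (prior 1/5): the presenter has 6 equally likely choices, so probability 1/6; weight (1/5)·(1/6) = 1/30.
If it is in either of envelopes 2 and 5 (prior 1/5 each): the presenter has 3 equally likely choices, so probability 1/3; weight (1/5)·(1/3) = 1/15 each.
If it is in either of envelopes 3 and 4 (prior 1/5 each): that envelope was opened and seen not to hold the prize — ruled out; weight (1/5)·0 = 0 each.
The weights sum to 1/6.
So P(the cheque in envelope 2 | the presenter opened envelope 3 and envelope 4) = (1/15) / (1/6) = 2/5.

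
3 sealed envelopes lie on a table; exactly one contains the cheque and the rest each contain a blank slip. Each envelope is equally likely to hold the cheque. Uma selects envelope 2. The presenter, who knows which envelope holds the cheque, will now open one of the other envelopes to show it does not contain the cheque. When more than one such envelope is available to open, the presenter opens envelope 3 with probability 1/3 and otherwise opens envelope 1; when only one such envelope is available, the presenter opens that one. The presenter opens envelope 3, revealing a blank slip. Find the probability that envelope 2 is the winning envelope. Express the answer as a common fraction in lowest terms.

1/4

Apply Bayes' rule, conditioning on where the cheque actually is.
If it is in envelope 1 (prior 1/3): only envelope 3 is available, probability 1; weight (1/3)·1 = 1/3.
If it is in envelope 2 (prior 1/3): envelope 3 is available, opened with probability 1/3; weight (1/3)·(1/3) = 1/9.
If it is in envelope 3 (prior 1/3): the presenter opened envelope 3, so this case is ruled out; weight (1/3)·0 = 0.
The weights sum to 4/9.
So P(the cheque in envelope 2 | the presenter opened envelope 3) = (1/9) / (4/9) = 1/4.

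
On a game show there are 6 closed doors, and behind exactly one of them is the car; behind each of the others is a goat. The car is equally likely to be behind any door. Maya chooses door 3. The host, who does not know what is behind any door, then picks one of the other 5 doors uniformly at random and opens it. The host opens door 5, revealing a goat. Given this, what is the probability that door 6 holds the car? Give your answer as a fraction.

1/5

Consider each possible location of the car in turn.
If it is behind any of doors 1, 2, 3, 4, and 6 (prior 1/6 each): the host picks door 5 with probability 1/5 regardless, and it is not the prize; weight (1/6)·(1/5) = 1/30 each.
If it is behind door 5 (prior 1/6): the host opened door 5, so this case is ruled out; weight (1/6)·0 = 0.
The weights sum to 1/6.
So P(the car behind door 6 | the host opened door 5) = (1/30) / (1/6) = 1/5.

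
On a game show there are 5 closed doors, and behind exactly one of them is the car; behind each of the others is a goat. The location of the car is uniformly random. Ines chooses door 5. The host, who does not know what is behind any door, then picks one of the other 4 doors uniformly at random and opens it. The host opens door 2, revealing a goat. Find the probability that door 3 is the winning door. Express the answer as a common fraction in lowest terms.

1/4

Condition on the true location of the car.
If it is behind any of doors 1, 3, 4, and 5 (prior 1/5 each): the host picks door 2 with probability 1/4 regardless, and it is not the prize; weight (1/5)·(1/4) = 1/20 each.
If it is behind door 2 (prior 1/5): the host opened door 2, so this case is ruled out; weight (1/5)·0 = 0.
The weights sum to 1/5.
So P(the car behind door 3 | the host opened door 2) = (1/20) / (1/5) = 1/4.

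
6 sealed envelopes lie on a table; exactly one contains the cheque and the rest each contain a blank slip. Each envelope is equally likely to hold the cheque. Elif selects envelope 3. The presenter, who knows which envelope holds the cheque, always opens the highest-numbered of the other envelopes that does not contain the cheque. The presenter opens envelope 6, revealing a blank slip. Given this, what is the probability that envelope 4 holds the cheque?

Condition on the true location of the cheque.
If it is in any of envelopes 1, 2, 3, 4, and 5 (prior 1/6 each): envelope 6 is the highest-numbered option available, probability 1; weight (1/6)·1 = 1/6 each.
If it is in envelope 6 (prior 1/6): the presenter opened envelope 6, so this case is ruled out; weight (1/6)·0 = 0.
The weights sum to 5/6.
So P(the cheque in envelope 4 | the presenter opened envelope 6) = (1/6) / (5/6) = 1/5.

1/5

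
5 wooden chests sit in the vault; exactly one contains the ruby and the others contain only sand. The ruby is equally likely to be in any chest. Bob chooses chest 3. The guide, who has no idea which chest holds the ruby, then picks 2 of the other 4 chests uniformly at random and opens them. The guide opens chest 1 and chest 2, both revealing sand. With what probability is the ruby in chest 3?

1/3

Consider each possible location of the ruby in turn.
If it is in either of chests 1 and 2 (prior 1/5 each): that chest was opened and seen not to hold the prize — ruled out; weight (1/5)·0 = 0 each.
If it is in any of chests 3, 4, and 5 (prior 1/5 each): the guide picks exactly this set with probability 1/6 regardless, and none is the prize; weight (1/5)·(1/6) = 1/30 each.
The weights sum to 1/10.
So P(the ruby in chest 3 | the guide opened chest 1 and chest 2) = (1/30) / (1/10) = 1/3.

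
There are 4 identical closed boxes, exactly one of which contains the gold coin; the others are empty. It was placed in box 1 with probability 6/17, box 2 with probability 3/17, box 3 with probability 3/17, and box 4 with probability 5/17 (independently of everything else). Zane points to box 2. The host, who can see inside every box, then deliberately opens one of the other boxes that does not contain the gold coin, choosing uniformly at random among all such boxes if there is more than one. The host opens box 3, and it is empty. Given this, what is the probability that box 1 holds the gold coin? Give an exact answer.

6/13

Consider each possible location of the gold coin in turn.
If it is in box 1 (prior 6/17): the host has 2 equally likely choices, so probability 1/2; weight (6/17)·(1/2) = 3/17.
If it is in box 2 (prior 3/17): the host has 3 equally likely choices, so probability 1/3; weight (3/17)·(1/3) = 1/17.
If it is in box 3 (prior 3/17): the host opened box 3, so this case is ruled out; weight (3/17)·0 = 0.
If it is in box 4 (prior 5/17): the host has 2 equally likely choices, so probability 1/2; weight (5/17)·(1/2) = 5/34.
The weights sum to 13/34.
So P(the gold coin in box 1 | the host opened box 3) = (3/17) / (13/34) = 6/13.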